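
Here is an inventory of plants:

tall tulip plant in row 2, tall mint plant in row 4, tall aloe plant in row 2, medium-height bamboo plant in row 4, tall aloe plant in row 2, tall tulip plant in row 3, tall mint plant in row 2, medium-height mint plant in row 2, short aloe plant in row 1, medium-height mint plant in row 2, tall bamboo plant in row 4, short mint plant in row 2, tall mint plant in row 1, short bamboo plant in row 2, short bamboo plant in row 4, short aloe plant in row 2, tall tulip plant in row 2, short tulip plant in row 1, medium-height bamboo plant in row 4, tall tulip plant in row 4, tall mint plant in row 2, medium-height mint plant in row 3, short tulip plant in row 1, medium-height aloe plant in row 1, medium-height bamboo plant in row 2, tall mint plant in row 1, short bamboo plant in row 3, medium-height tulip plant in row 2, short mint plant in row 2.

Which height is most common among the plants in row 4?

Counts by height (restricted to plants in row 4): tall 3, medium-height 2, short 1.
The maximum is 3, held uniquely by tall.

tall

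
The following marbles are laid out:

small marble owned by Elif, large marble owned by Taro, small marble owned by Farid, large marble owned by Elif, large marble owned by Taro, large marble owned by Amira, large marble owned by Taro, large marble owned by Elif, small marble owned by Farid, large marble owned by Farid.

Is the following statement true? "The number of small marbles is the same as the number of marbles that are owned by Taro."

|small marbles| = 3.
|marbles owned by Taro| = 3.
The claim requires 3 = 3, which holds.

True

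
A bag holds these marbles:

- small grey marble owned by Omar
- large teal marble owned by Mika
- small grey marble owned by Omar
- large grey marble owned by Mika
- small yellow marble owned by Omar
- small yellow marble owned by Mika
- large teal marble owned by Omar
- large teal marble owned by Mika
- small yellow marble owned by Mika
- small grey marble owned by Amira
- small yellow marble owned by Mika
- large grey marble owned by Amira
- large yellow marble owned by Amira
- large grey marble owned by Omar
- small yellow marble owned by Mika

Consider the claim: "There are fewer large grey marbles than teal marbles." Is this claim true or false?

|large grey marbles| = 3.
|teal marbles| = 3.
The claim requires 3 < 3, which does not hold.

False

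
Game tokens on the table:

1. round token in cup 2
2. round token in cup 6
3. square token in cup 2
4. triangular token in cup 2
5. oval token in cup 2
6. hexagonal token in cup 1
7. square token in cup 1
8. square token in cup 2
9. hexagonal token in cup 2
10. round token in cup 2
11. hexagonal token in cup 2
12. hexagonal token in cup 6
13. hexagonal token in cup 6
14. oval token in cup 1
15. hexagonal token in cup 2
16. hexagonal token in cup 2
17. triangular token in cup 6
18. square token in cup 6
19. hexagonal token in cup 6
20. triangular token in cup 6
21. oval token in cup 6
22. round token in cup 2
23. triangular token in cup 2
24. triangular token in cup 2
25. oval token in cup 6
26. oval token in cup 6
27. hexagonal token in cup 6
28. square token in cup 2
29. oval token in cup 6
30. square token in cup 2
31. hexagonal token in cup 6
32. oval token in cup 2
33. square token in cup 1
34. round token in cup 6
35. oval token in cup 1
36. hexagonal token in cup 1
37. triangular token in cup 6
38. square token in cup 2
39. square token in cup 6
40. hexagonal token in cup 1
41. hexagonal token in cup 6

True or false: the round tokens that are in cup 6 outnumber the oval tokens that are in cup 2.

|round tokens in cup 6| = 2.
|oval tokens in cup 2| = 2.
The claim requires 2 > 2, which does not hold.

False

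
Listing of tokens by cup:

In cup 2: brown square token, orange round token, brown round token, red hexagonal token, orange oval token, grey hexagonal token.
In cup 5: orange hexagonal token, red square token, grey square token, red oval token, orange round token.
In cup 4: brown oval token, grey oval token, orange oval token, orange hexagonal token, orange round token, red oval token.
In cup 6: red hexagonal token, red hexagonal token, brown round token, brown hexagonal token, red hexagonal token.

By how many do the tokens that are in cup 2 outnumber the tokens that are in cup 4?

0

tokens in cup 2: 6.
tokens in cup 4: 6.
6 − 6 = 0.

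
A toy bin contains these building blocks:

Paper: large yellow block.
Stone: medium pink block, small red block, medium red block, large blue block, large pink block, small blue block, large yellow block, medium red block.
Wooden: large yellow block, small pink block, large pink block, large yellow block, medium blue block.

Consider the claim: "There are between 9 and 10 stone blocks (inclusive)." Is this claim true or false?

False

There are 8 stone blocks.
The claim requires 9 ≤ 8 ≤ 10, which does not hold.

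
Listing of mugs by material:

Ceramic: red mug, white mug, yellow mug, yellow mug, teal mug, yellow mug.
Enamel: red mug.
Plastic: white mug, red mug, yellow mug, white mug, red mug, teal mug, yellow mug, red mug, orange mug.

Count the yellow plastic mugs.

2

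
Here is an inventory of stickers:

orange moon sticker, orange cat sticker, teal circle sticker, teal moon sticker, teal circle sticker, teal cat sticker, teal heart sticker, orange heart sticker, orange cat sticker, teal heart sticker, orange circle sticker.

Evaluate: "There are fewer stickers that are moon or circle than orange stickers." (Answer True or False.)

False

stickers that are moon or circle: 5.
orange stickers: 5.
The claim requires 5 < 5, which does not hold.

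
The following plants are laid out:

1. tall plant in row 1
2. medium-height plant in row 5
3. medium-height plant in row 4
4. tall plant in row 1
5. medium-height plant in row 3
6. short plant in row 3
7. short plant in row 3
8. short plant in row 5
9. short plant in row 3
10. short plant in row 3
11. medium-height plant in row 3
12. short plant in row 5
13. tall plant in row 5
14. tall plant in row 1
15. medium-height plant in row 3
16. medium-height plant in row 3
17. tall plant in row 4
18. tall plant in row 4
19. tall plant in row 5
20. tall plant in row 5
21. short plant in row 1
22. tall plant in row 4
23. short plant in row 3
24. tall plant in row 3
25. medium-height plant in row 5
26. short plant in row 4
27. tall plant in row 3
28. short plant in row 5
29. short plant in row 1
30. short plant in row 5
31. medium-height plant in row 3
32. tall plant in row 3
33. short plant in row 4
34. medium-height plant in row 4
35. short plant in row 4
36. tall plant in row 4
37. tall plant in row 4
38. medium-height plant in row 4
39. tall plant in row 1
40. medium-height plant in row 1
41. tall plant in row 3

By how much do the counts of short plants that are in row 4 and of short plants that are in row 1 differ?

1

short plants in row 4: 3. short plants in row 1: 2.
|3 − 2| = 3 − 2 = 1.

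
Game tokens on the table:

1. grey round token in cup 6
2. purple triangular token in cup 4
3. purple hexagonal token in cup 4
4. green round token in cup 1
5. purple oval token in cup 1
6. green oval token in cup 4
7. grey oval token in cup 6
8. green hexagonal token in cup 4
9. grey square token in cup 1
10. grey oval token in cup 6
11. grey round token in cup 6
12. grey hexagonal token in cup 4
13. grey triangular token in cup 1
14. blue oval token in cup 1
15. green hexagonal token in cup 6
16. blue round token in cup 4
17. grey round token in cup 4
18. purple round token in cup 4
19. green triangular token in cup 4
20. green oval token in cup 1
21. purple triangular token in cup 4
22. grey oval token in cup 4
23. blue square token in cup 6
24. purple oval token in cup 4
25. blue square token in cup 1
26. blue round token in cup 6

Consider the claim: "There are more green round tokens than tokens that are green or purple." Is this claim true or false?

green round tokens: 1.
tokens that are green or purple: 12.
The claim requires 1 > 12, which does not hold.

False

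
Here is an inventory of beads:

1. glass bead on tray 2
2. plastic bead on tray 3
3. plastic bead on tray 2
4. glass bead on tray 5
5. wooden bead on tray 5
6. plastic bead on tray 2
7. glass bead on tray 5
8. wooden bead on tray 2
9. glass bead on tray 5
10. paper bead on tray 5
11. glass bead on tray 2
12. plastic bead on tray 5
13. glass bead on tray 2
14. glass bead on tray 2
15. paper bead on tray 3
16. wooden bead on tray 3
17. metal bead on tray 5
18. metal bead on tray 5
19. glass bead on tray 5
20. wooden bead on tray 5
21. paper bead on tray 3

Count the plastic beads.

4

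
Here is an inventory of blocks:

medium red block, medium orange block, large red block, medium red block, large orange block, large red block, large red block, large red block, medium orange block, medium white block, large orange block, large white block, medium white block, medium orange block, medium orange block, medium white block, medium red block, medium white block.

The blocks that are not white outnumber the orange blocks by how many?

7

blocks that are not white: 13.
orange blocks: 6.
13 − 6 = 7.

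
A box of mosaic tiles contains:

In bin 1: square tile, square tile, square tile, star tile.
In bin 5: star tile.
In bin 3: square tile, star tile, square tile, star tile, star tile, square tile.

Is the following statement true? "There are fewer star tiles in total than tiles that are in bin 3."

True

|star tiles| = 5.
|tiles in bin 3| = 6.
The claim requires 5 < 6, which holds.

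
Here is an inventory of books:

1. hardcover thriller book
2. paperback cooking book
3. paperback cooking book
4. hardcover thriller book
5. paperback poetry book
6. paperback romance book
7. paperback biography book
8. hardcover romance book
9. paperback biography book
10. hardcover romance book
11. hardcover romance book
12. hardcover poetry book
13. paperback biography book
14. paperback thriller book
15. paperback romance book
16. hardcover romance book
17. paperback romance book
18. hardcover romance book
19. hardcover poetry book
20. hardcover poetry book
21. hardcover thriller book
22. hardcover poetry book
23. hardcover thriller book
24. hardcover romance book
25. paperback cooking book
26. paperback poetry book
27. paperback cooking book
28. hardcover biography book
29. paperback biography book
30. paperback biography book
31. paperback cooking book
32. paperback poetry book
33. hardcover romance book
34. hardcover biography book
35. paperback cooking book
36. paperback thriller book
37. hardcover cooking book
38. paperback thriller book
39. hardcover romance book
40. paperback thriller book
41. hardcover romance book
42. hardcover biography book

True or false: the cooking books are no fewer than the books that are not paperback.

False

|cooking books| = 7.
|books that are not paperback| = 21.
The claim requires 7 ≥ 21, which does not hold.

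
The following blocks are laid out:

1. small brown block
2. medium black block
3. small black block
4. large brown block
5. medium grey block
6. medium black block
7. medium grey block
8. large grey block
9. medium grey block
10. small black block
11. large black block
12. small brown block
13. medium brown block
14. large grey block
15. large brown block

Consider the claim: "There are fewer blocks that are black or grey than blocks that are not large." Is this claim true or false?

False

blocks that are black or grey: 10.
blocks that are not large: 10.
The claim requires 10 < 10, which does not hold.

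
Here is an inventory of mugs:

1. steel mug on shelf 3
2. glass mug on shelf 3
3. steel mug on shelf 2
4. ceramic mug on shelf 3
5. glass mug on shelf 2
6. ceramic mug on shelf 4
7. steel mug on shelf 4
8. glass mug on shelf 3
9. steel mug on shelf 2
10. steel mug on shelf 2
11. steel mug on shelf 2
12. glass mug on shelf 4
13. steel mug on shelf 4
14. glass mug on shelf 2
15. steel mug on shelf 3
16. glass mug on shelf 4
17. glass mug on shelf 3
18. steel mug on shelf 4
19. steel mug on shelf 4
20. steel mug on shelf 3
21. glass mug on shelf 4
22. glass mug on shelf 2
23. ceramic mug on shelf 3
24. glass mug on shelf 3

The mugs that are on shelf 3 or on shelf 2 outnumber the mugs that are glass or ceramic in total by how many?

3

mugs on shelf 3 or on shelf 2: 16.
mugs that are glass or ceramic: 13.
16 − 13 = 3.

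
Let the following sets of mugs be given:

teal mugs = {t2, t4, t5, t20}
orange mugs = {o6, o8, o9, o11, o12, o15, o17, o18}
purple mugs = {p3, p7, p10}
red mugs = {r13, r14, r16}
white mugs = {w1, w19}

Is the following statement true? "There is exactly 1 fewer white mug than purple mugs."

True

|white mugs| = 2.
|purple mugs| = 3.
The claim requires 3 − 2 (= 1) to equal 1, which holds.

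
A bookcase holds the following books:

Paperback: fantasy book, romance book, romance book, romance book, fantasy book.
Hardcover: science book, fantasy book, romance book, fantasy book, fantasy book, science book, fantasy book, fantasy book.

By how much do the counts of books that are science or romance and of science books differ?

4

books that are science or romance: 6. science books: 2.
|6 − 2| = 6 − 2 = 4.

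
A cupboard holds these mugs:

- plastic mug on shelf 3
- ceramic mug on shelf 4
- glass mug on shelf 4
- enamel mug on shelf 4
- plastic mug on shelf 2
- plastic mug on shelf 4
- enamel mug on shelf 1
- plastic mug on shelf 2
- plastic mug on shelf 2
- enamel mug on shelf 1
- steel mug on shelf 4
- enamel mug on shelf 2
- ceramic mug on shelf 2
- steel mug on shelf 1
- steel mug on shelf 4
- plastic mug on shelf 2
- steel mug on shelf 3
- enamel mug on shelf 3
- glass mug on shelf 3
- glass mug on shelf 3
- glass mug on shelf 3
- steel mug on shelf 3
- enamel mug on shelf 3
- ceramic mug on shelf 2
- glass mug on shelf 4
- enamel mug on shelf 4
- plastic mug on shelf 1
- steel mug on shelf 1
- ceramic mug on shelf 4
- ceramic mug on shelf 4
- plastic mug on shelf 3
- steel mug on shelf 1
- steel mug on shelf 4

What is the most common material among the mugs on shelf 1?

Counts by material (restricted to mugs on shelf 1): steel 3, enamel 2, plastic 1.
The maximum is 3, held uniquely by steel.

steel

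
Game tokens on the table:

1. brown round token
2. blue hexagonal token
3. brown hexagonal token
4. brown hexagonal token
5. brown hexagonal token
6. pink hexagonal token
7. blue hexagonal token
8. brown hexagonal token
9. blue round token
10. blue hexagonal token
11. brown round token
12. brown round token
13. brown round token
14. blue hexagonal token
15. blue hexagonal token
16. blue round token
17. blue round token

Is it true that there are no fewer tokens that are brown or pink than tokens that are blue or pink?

True

tokens that are brown or pink: 9.
tokens that are blue or pink: 9.
The claim requires 9 ≥ 9, which holds.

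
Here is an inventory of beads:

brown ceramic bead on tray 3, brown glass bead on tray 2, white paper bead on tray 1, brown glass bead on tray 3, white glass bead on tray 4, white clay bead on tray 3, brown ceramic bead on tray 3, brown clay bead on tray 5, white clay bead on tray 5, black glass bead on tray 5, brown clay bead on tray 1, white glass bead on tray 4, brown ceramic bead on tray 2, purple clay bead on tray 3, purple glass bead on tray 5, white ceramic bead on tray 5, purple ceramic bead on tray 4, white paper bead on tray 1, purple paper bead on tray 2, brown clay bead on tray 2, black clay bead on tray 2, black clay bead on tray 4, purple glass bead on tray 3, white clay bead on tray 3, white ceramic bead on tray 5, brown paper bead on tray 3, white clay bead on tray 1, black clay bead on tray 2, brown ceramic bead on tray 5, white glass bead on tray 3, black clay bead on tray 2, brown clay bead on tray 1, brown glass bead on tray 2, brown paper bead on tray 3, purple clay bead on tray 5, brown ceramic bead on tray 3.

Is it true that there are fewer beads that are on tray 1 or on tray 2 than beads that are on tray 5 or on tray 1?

There are 13 beads on tray 1 or on tray 2.
There are 13 beads on tray 5 or on tray 1.
The claim requires 13 < 13, which does not hold.

False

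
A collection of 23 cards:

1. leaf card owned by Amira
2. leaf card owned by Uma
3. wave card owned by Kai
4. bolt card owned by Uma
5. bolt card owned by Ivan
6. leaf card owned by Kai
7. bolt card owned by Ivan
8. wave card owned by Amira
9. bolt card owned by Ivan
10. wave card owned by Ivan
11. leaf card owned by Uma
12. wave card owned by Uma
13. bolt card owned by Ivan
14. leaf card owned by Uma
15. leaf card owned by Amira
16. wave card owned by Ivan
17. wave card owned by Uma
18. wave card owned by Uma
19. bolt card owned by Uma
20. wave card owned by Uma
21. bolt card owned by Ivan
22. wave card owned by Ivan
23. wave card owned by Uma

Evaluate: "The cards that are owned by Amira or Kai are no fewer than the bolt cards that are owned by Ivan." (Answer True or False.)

|cards owned by Amira or Kai| = 5.
|bolt cards owned by Ivan| = 5.
The claim requires 5 ≥ 5, which holds.

True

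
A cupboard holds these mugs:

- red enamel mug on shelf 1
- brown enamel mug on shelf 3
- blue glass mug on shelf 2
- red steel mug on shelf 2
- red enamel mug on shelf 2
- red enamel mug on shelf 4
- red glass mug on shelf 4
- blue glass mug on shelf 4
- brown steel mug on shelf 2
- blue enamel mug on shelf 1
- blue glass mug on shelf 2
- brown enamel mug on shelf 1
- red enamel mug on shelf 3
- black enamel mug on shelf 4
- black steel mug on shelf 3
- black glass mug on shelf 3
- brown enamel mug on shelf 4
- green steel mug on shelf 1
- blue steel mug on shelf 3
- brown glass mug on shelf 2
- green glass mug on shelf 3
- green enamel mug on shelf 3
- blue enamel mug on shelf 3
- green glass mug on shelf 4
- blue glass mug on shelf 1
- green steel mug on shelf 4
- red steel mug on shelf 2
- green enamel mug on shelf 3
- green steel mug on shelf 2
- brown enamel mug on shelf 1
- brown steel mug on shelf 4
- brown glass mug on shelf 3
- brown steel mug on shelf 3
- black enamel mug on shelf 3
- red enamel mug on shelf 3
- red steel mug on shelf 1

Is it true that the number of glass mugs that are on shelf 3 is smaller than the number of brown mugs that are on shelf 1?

False

There are 3 glass mugs on shelf 3.
There are 2 brown mugs on shelf 1.
The claim requires 3 < 2, which does not hold.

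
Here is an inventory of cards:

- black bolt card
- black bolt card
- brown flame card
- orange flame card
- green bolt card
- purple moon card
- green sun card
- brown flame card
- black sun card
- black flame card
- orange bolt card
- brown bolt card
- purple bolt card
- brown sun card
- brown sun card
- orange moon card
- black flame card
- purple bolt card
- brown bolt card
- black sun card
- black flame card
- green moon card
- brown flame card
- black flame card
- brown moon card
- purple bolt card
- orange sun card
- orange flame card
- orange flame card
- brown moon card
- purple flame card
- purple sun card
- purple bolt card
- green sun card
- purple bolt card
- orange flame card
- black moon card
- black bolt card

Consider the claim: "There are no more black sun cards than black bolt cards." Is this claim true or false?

True

There are 2 black sun cards.
There are 3 black bolt cards.
The claim requires 2 ≤ 3, which holds.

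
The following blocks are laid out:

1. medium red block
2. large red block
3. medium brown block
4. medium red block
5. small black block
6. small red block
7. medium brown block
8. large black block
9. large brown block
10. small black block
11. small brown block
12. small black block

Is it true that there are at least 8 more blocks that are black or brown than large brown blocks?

There are 8 blocks that are black or brown.
There is 1 large brown block.
The claim requires 8 − 1 = 7 ≥ 8, which does not hold.

False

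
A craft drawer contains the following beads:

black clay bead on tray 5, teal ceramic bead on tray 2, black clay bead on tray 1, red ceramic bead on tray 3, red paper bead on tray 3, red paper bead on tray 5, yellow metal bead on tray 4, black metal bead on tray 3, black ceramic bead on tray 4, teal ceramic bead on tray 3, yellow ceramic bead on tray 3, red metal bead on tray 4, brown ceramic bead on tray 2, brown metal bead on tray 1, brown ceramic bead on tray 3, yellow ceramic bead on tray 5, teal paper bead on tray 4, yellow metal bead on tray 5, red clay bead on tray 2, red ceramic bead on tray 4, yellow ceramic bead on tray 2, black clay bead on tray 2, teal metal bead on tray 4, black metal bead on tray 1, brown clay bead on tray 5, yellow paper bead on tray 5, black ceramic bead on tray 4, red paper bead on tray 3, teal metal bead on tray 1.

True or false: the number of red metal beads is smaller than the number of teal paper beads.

False

red metal beads: 1.
teal paper beads: 1.
The claim requires 1 < 1, which does not hold.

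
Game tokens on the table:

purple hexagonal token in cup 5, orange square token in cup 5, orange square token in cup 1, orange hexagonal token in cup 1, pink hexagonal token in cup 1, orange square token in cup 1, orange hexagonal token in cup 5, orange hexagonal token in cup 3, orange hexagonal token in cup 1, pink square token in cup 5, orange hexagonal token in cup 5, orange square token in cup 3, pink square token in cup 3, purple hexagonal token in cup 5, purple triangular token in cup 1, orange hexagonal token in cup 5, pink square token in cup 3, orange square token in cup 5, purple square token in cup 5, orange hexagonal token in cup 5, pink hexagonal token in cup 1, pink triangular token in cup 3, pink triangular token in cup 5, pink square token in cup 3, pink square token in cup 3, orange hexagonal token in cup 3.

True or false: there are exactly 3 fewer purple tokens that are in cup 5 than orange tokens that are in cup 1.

purple tokens in cup 5: 3.
orange tokens in cup 1: 4.
The claim requires 4 − 3 (= 1) to equal 3, which does not hold.

False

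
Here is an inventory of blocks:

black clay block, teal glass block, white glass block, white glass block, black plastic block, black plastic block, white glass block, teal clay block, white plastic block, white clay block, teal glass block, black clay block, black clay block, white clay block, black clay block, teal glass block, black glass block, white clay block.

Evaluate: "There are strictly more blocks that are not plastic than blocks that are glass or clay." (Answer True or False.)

|blocks that are not plastic| = 15.
|blocks that are glass or clay| = 15.
The claim requires 15 > 15, which does not hold.

False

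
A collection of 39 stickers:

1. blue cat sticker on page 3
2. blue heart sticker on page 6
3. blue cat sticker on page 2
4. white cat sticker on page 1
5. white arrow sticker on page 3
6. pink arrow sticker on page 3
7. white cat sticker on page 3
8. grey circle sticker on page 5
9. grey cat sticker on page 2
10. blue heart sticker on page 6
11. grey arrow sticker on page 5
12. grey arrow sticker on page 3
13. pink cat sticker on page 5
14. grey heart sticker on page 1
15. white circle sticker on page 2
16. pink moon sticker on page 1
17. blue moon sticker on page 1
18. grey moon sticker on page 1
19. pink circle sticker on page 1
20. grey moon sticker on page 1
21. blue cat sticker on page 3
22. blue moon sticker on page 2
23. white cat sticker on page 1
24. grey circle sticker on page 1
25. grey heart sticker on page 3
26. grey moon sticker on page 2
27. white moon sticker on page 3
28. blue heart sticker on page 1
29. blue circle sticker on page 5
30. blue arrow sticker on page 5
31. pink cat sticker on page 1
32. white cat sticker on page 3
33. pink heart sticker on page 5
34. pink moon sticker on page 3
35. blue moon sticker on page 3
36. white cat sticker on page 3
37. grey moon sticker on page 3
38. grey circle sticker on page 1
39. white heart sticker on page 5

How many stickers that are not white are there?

Total stickers: 39; with the excluded value: 9; remaining 39 − 9 = 30.

30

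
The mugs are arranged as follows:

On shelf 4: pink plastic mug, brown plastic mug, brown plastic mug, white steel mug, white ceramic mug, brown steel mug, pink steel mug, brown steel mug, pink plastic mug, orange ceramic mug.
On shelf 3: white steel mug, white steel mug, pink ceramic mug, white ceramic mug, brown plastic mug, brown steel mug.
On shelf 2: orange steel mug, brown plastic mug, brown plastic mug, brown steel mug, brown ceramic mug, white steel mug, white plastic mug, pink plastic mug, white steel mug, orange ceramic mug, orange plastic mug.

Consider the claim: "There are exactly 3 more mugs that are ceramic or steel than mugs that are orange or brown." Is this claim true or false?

True

|mugs that are ceramic or steel| = 17.
|mugs that are orange or brown| = 14.
The claim requires 17 − 14 (= 3) to equal 3, which holds.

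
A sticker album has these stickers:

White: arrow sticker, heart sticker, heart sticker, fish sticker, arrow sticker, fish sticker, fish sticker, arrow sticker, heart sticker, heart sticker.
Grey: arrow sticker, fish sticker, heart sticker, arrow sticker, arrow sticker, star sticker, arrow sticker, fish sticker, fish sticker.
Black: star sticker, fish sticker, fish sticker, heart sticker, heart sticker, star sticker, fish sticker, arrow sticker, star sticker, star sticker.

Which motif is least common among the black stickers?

arrow

Counts by motif (restricted to black stickers): star 4, fish 3, heart 2, arrow 1.
The minimum is 1, held uniquely by arrow.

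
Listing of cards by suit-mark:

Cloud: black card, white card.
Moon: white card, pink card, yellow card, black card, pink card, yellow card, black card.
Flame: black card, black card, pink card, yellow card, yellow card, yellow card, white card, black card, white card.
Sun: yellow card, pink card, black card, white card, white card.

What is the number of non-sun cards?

Total cards: 23; with the excluded value: 5; remaining 23 − 5 = 18.

18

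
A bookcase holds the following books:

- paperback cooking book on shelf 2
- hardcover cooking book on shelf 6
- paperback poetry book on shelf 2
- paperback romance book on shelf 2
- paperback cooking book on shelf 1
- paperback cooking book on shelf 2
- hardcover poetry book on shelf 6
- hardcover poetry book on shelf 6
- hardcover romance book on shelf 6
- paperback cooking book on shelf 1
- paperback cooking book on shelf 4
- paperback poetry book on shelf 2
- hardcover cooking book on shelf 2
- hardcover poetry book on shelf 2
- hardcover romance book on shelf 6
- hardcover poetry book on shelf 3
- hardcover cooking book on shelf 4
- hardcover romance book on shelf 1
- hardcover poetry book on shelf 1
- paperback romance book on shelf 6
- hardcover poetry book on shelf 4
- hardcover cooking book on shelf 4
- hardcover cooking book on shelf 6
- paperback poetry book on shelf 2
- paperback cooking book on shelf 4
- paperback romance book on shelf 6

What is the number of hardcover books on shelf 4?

3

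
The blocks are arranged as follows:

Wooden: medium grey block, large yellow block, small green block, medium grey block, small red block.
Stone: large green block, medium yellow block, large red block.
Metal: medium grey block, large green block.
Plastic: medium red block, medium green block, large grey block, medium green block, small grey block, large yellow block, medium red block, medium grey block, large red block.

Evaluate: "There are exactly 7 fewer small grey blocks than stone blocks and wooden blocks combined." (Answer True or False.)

There is 1 small grey block.
stone blocks: 3; wooden blocks: 5; combined: 3 + 5 = 8.
The claim requires 8 − 1 (= 7) to equal 7, which holds.

True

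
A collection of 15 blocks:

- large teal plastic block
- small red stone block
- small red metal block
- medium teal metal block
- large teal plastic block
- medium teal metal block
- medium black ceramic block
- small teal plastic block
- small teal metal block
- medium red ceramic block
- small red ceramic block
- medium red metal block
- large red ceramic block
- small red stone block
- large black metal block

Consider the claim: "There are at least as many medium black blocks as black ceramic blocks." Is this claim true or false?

True

medium black blocks: 1.
black ceramic blocks: 1.
The claim requires 1 ≥ 1, which holds.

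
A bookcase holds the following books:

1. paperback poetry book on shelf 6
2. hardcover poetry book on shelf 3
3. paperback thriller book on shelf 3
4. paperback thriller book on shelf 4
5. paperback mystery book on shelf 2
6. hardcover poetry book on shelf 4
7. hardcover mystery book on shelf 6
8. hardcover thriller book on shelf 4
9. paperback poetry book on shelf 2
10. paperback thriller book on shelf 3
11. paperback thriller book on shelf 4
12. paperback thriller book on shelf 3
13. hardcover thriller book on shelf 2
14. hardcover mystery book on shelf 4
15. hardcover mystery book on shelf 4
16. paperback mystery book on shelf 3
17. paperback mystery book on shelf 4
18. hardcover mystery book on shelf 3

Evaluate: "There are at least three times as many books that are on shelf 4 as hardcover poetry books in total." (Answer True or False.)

True

books on shelf 4: 7.
hardcover poetry books: 2.
The claim requires 7 ≥ 3 × 2 = 6, which holds.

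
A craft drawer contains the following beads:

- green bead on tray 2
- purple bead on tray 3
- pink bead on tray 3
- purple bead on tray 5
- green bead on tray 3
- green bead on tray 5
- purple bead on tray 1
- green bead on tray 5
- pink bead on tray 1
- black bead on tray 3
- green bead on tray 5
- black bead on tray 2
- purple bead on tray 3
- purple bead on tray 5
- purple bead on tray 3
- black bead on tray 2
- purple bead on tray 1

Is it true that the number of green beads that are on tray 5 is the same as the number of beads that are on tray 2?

True

There are 3 green beads on tray 5.
There are 3 beads on tray 2.
The claim requires 3 = 3, which holds.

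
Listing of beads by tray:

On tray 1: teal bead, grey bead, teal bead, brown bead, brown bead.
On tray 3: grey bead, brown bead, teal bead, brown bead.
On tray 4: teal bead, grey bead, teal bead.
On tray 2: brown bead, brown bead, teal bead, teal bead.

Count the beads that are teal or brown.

brown: 6; teal: 7; together 6 + 7 = 13.

13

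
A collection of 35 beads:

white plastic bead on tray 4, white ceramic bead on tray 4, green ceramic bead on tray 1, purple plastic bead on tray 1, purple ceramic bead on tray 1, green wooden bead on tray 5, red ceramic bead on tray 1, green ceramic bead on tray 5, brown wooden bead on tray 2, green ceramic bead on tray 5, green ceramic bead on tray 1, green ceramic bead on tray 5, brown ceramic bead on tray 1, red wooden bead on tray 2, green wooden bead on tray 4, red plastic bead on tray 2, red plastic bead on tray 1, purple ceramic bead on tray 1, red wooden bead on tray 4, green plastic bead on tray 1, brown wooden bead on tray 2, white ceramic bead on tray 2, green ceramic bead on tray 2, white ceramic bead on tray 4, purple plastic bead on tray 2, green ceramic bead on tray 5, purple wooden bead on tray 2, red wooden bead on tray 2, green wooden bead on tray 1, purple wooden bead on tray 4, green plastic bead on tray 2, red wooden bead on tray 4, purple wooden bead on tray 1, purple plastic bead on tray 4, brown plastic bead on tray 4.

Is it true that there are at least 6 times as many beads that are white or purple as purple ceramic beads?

True

There are 12 beads that are white or purple.
There are 2 purple ceramic beads.
The claim requires 12 ≥ 6 × 2 = 12, which holds.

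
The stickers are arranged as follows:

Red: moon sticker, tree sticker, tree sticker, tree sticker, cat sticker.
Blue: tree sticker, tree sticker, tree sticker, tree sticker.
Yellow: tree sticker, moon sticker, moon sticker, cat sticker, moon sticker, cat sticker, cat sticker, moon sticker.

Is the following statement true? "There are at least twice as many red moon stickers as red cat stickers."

False

There is 1 red moon sticker.
There is 1 red cat sticker.
The claim requires 1 ≥ 2 × 1 = 2, which does not hold.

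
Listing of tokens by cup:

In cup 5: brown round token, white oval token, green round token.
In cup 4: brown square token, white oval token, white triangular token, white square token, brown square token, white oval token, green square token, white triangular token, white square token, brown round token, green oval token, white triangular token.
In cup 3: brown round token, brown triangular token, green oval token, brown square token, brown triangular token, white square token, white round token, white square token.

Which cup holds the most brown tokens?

cup 3

Counts by cup (restricted to brown tokens): cup 3→4, cup 4→3, cup 5→1.
The maximum is 4, held uniquely by cup 3.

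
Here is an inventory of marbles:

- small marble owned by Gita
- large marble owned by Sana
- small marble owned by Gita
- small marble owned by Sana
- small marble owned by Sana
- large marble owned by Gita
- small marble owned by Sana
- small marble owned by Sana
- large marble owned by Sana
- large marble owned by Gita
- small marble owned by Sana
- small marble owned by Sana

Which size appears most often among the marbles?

Counts by size: small 8, large 4.
The maximum is 8, held uniquely by small.

small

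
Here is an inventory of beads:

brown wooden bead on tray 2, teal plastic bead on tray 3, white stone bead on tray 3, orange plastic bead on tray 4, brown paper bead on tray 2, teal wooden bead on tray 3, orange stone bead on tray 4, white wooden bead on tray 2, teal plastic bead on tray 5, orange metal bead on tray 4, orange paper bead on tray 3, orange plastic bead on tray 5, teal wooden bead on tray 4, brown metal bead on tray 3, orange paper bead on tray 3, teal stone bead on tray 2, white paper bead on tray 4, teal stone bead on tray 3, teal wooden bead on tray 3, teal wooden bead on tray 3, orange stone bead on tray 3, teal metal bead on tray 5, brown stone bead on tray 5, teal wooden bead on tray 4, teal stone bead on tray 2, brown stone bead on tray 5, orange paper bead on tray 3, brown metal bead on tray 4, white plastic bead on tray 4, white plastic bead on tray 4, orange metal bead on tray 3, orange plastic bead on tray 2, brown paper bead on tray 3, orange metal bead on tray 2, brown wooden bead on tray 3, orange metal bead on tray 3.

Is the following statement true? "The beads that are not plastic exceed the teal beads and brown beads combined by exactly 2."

False

beads that are not plastic: 29.
teal beads: 11; brown beads: 8; combined: 11 + 8 = 19.
The claim requires 29 − 19 (= 10) to equal 2, which does not hold.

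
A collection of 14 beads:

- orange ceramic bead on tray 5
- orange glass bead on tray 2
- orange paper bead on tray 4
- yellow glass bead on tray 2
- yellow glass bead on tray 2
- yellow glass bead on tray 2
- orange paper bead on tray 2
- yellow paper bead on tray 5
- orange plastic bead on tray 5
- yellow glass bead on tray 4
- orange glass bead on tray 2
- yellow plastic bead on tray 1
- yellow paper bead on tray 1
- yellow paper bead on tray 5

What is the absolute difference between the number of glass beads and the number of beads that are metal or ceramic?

glass beads: 6. beads that are metal or ceramic: 1.
|6 − 1| = 6 − 1 = 5.

5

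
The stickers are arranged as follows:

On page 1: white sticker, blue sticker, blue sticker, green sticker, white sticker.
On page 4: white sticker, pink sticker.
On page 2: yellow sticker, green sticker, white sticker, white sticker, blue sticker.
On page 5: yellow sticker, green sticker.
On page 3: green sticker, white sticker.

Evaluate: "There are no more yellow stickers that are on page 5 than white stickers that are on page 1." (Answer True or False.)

|yellow stickers on page 5| = 1.
|white stickers on page 1| = 2.
The claim requires 1 ≤ 2, which holds.

True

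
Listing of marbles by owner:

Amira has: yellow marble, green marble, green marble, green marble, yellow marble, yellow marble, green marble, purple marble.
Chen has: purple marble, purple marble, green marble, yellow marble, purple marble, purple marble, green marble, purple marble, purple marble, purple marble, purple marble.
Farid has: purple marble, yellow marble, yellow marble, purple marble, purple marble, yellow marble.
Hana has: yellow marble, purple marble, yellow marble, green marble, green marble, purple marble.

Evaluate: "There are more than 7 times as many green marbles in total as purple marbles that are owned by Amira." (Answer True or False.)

True

green marbles: 8.
purple marbles owned by Amira: 1.
The claim requires 8 > 7 × 1 = 7, which holds.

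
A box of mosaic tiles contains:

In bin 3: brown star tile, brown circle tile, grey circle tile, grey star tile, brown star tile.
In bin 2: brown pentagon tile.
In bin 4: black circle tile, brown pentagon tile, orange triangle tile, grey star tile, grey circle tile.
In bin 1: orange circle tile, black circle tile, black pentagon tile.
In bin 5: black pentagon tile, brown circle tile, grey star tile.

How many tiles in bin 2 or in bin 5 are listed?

4

in bin 2: 1; in bin 5: 3; together 1 + 3 = 4.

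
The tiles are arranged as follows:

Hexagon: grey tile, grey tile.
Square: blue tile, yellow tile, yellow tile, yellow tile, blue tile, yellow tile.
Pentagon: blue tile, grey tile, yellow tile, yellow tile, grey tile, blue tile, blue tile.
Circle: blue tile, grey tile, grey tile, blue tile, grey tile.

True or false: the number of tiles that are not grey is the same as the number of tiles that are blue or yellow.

True

|tiles that are not grey| = 13.
|tiles that are blue or yellow| = 13.
The claim requires 13 = 13, which holds.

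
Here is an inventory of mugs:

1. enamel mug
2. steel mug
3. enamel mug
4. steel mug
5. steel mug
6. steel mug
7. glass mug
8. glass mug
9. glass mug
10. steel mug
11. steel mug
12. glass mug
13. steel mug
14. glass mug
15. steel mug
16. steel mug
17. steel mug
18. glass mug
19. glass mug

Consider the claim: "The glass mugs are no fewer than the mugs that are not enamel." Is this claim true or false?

False

|glass mugs| = 7.
|mugs that are not enamel| = 17.
The claim requires 7 ≥ 17, which does not hold.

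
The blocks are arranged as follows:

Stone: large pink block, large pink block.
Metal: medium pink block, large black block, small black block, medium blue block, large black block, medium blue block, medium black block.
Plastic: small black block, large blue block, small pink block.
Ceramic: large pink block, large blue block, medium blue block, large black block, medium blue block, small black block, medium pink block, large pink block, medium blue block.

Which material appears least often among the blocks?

Counts by material: ceramic 9, metal 7, plastic 3, stone 2.
The minimum is 2, held uniquely by stone.

stone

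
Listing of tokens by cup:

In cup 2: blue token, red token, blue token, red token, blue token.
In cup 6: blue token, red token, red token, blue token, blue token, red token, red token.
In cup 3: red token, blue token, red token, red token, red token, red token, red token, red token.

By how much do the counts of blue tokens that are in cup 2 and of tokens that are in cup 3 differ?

blue tokens in cup 2: 3. tokens in cup 3: 8.
|3 − 8| = 8 − 3 = 5.

5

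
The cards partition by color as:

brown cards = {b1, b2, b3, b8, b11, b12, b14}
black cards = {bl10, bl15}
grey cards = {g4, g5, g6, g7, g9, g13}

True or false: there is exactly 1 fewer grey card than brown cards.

grey cards: 6.
brown cards: 7.
The claim requires 7 − 6 (= 1) to equal 1, which holds.

True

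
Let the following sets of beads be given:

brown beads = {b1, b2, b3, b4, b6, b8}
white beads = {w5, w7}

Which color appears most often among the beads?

Counts by color: brown 6, white 2.
The maximum is 6, held uniquely by brown.

brown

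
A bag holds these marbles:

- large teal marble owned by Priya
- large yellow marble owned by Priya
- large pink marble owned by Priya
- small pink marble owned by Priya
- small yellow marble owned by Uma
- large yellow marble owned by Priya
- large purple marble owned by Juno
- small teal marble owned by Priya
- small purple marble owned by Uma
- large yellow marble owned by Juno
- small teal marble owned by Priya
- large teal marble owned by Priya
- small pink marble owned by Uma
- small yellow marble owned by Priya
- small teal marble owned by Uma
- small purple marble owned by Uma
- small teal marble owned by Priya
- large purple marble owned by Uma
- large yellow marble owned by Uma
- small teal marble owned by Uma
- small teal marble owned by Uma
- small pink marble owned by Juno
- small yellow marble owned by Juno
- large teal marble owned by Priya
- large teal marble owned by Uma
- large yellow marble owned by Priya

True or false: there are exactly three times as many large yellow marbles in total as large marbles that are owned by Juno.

False

large yellow marbles: 5.
large marbles owned by Juno: 2.
The claim requires 5 = 3 × 2 = 6, which does not hold.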